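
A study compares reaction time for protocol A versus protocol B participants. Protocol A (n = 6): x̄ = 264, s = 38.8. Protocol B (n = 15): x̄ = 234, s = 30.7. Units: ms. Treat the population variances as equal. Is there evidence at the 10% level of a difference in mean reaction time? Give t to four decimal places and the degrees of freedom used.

t = 1.8806, df = 19

Let group 1 = protocol A, group 2 = protocol B. H0: μ_1 = μ_2; H1: μ_1 ≠ μ_2 (two-sample pooled-variance t-test, two-sided).
s_p² = [(6−1)·38.8² + (15−1)·30.7²]/(6+15−2) = 1090.63
t = (264 − 234)/√[1090.63·(1/6 + 1/15)] = 1.8806
df = n₁ + n₂ − 2 = 19
Two-sided p-value ≈ 0.075
Since p ≈ 0.075 < α = 0.1, reject H0; the data support H1.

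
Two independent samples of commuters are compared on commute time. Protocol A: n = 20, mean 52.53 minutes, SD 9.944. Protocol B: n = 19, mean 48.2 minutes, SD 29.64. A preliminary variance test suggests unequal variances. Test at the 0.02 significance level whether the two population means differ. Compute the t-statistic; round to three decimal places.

0.605

Let group 1 = protocol A, group 2 = protocol B. H0: μ_1 = μ_2; H1: μ_1 ≠ μ_2 (Welch's two-sample t-test, two-sided).
t = (x̄_1 − x̄_2)/√(s_1²/n_1 + s_2²/n_2) = (52.53 − 48.2)/√(9.944²/20 + 29.64²/19) = 0.605
Welch–Satterthwaite df ≈ 21.82
Two-sided p-value ≈ 0.551
Since p ≈ 0.551 > α = 0.02, fail to reject H0; the data do not provide sufficient evidence against H0.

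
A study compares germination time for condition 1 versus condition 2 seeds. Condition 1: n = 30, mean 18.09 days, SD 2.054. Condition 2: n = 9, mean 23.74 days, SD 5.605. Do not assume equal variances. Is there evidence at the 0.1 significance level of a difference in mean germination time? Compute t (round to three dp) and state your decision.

t = -2.965; reject H0

Let group 1 = condition 1, group 2 = condition 2. H0: μ_1 = μ_2; H1: μ_1 ≠ μ_2 (Welch's two-sample t-test, two-sided).
t = (x̄_1 − x̄_2)/√(s_1²/n_1 + s_2²/n_2) = (18.09 − 23.74)/√(2.054²/30 + 5.605²/9) = -2.965
Welch–Satterthwaite df ≈ 8.65
Two-sided p-value ≈ 0.0165
Since p ≈ 0.0165 < α = 0.1, reject H0; the evidence is statistically significant.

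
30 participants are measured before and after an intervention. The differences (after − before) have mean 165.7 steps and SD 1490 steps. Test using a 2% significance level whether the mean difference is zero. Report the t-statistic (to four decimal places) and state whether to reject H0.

H0: μ_d = 0; H1: μ_d ≠ 0 (paired t-test on the differences, two-sided).
t = d̄/(s_d/√n) = 165.7/(1490/√30) = 0.6091
df = n − 1 = 29
Two-sided p-value ≈ 0.5472
Since p ≈ 0.5472 > α = 0.02, fail to reject H0; the data do not provide sufficient evidence against H0.

t = 0.6091; fail to reject H0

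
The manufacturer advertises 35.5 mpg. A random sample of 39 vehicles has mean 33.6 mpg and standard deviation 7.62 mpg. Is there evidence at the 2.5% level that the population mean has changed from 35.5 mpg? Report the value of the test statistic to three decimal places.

H0: μ = 35.5; H1: μ ≠ 35.5 (one-sample t-test, two-sided).
t = (x̄ − μ₀)/(s/√n) = (33.6 − 35.5)/(7.62/√39) = -1.557
df = n − 1 = 38
Two-sided p-value ≈ 0.128
Since p ≈ 0.128 > α = 0.025, fail to reject H0; the data do not provide sufficient evidence against H0.

-1.557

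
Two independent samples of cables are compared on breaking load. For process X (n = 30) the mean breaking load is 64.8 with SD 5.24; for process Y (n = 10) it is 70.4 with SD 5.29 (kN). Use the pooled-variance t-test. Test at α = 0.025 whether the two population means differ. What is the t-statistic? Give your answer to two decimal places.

Let group 1 = process X, group 2 = process Y. H0: μ_1 = μ_2; H1: μ_1 ≠ μ_2 (two-sample pooled-variance t-test, two-sided).
s_p² = [(30−1)·5.24² + (10−1)·5.29²]/(30+10−2) = 27.5823
t = (64.8 − 70.4)/√[27.5823·(1/30 + 1/10)] = -2.92
df = n₁ + n₂ − 2 = 38
Two-sided p-value ≈ 0.0059
Since p ≈ 0.0059 < α = 0.025, reject H0; the data support H1.

-2.92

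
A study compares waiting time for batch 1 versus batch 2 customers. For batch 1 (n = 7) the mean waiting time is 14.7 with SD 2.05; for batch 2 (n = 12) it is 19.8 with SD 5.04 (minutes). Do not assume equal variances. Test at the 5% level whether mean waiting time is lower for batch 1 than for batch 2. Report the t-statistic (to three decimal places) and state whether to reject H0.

Let group 1 = batch 1, group 2 = batch 2. H0: μ_1 = μ_2; H1: μ_1 < μ_2 (Welch's two-sample t-test, left-tailed).
t = (x̄_1 − x̄_2)/√(s_1²/n_1 + s_2²/n_2) = (14.7 − 19.8)/√(2.05²/7 + 5.04²/12) = -3.094
Welch–Satterthwaite df ≈ 15.80
p-value = P(T ≤ -3.094) ≈ 0.0035
Since p ≈ 0.0035 < α = 0.05, reject H0; the evidence is statistically significant.

t = -3.094; reject H0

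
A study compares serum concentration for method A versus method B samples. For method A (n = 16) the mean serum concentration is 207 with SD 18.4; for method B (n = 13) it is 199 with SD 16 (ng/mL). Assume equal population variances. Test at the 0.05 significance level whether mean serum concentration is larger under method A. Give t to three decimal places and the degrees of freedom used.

t = 1.233, df = 27

Let group 1 = method A, group 2 = method B. H0: μ_1 = μ_2; H1: μ_1 > μ_2 (two-sample pooled-variance t-test, right-tailed).
s_p² = [(16−1)·18.4² + (13−1)·16²]/(16+13−2) = 301.867
t = (207 − 199)/√[301.867·(1/16 + 1/13)] = 1.233
df = n₁ + n₂ − 2 = 27
p-value = P(T ≥ 1.233) ≈ 0.114
Since p ≈ 0.114 > α = 0.05, fail to reject H0; the evidence is not statistically significant.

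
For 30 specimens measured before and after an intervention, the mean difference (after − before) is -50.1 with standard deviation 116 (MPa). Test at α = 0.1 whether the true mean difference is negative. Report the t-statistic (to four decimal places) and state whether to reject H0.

H0: μ_d = 0; H1: μ_d < 0 (paired t-test on the differences, left-tailed).
t = d̄/(s_d/√n) = -50.1/(116/√30) = -2.3656
df = n − 1 = 29
p-value = P(T ≤ -2.3656) ≈ 0.0125
Since p ≈ 0.0125 < α = 0.1, reject H0; the data support H1.

t = -2.3656; reject H0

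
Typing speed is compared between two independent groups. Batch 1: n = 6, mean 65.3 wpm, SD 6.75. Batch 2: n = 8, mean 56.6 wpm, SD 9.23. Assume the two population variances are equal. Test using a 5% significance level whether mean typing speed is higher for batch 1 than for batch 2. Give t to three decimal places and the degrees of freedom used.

Let group 1 = batch 1, group 2 = batch 2. H0: μ_1 = μ_2; H1: μ_1 > μ_2 (two-sample pooled-variance t-test, right-tailed).
s_p² = [(6−1)·6.75² + (8−1)·9.23²]/(6+8−2) = 68.6802
t = (65.3 − 56.6)/√[68.6802·(1/6 + 1/8)] = 1.944
df = n₁ + n₂ − 2 = 12
p-value = P(T ≥ 1.944) ≈ 0.0379
Since p ≈ 0.0379 < α = 0.05, reject H0; the evidence is statistically significant.

t = 1.944, df = 12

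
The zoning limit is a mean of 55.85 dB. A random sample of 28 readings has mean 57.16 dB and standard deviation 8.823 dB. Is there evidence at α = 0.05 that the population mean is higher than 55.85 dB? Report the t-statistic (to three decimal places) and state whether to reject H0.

H0: μ = 55.85; H1: μ > 55.85 (one-sample t-test, right-tailed).
t = (x̄ − μ₀)/(s/√n) = (57.16 − 55.85)/(8.823/√28) = 0.786
df = n − 1 = 27
p-value = P(T ≥ 0.786) ≈ 0.219
Since p ≈ 0.219 > α = 0.05, fail to reject H0; the data do not provide sufficient evidence against H0.

t = 0.786; fail to reject H0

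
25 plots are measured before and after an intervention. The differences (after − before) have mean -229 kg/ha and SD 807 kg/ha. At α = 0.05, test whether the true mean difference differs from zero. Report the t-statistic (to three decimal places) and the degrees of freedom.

t = -1.419, df = 24

H0: μ_d = 0; H1: μ_d ≠ 0 (paired t-test on the differences, two-sided).
t = d̄/(s_d/√n) = -229/(807/√25) = -1.419
df = n − 1 = 24
Two-sided p-value ≈ 0.1688
Since p ≈ 0.1688 > α = 0.05, fail to reject H0; the evidence is not statistically significant.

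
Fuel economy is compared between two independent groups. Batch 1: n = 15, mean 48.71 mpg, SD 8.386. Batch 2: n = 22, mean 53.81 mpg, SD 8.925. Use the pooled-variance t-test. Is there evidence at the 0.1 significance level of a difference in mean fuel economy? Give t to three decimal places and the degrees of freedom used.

Let group 1 = batch 1, group 2 = batch 2. H0: μ_1 = μ_2; H1: μ_1 ≠ μ_2 (two-sample pooled-variance t-test, two-sided).
s_p² = [(15−1)·8.386² + (22−1)·8.925²]/(15+22−2) = 75.9234
t = (48.71 − 53.81)/√[75.9234·(1/15 + 1/22)] = -1.748
df = n₁ + n₂ − 2 = 35
Two-sided p-value ≈ 0.0892
Since p ≈ 0.0892 < α = 0.1, reject H0; the evidence is statistically significant.

t = -1.748, df = 35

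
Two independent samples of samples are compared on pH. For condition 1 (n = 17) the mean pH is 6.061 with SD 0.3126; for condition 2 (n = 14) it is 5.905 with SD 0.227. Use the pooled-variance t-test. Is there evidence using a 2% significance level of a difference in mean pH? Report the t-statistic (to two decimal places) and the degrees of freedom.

t = 1.56, df = 29

Let group 1 = condition 1, group 2 = condition 2. H0: μ_1 = μ_2; H1: μ_1 ≠ μ_2 (two-sample pooled-variance t-test, two-sided).
s_p² = [(17−1)·0.3126² + (14−1)·0.227²]/(17+14−2) = 0.077013
t = (6.061 − 5.905)/√[0.077013·(1/17 + 1/14)] = 1.56
df = n₁ + n₂ − 2 = 29
Two-sided p-value ≈ 0.130
Since p ≈ 0.130 > α = 0.02, fail to reject H0; the evidence is not statistically significant.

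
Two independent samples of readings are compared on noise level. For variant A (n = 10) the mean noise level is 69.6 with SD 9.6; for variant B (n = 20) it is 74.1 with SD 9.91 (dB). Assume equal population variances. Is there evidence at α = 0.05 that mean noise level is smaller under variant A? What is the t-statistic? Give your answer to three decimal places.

-1.184

Let group 1 = variant A, group 2 = variant B. H0: μ_1 = μ_2; H1: μ_1 < μ_2 (two-sample pooled-variance t-test, left-tailed).
s_p² = [(10−1)·9.6² + (20−1)·9.91²]/(10+20−2) = 96.2641
t = (69.6 − 74.1)/√[96.2641·(1/10 + 1/20)] = -1.184
df = n₁ + n₂ − 2 = 28
p-value = P(T ≤ -1.184) ≈ 0.1231
Since p ≈ 0.1231 > α = 0.05, fail to reject H0; the evidence is not statistically significant.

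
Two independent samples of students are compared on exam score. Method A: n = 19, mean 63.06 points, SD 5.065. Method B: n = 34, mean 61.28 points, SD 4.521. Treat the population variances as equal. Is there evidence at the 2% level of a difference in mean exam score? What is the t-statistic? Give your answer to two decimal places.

Let group 1 = method A, group 2 = method B. H0: μ_1 = μ_2; H1: μ_1 ≠ μ_2 (two-sample pooled-variance t-test, two-sided).
s_p² = [(19−1)·5.065² + (34−1)·4.521²]/(19+34−2) = 22.28
t = (63.06 − 61.28)/√[22.28·(1/19 + 1/34)] = 1.32
df = n₁ + n₂ − 2 = 51
Two-sided p-value ≈ 0.194
Since p ≈ 0.194 > α = 0.02, fail to reject H0; the data do not provide sufficient evidence against H0.

1.32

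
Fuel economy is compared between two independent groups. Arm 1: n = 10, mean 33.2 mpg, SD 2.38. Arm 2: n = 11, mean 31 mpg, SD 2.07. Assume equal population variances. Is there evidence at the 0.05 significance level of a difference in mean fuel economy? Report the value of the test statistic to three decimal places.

Let group 1 = arm 1, group 2 = arm 2. H0: μ_1 = μ_2; H1: μ_1 ≠ μ_2 (two-sample pooled-variance t-test, two-sided).
s_p² = [(10−1)·2.38² + (11−1)·2.07²]/(10+11−2) = 4.93835
t = (33.2 − 31)/√[4.93835·(1/10 + 1/11)] = 2.266
df = n₁ + n₂ − 2 = 19
Two-sided p-value ≈ 0.0353
Since p ≈ 0.0353 < α = 0.05, reject H0; the data support H1.

2.266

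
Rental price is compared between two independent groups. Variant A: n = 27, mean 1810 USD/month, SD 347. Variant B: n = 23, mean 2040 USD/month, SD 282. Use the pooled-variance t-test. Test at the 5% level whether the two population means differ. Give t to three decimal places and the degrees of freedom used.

Let group 1 = variant A, group 2 = variant B. H0: μ_1 = μ_2; H1: μ_1 ≠ μ_2 (two-sample pooled-variance t-test, two-sided).
s_p² = [(27−1)·347² + (23−1)·282²]/(27+23−2) = 101670
t = (1810 − 2040)/√[101670·(1/27 + 1/23)] = -2.542
df = n₁ + n₂ − 2 = 48
Two-sided p-value ≈ 0.0143
Since p ≈ 0.0143 < α = 0.05, reject H0; the data support H1.

t = -2.542, df = 48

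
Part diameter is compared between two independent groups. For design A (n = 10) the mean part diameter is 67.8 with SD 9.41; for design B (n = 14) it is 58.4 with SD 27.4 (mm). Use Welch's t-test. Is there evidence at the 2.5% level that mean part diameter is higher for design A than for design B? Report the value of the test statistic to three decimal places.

Let group 1 = design A, group 2 = design B. H0: μ_1 = μ_2; H1: μ_1 > μ_2 (Welch's two-sample t-test, right-tailed).
t = (x̄_1 − x̄_2)/√(s_1²/n_1 + s_2²/n_2) = (67.8 − 58.4)/√(9.41²/10 + 27.4²/14) = 1.189
Welch–Satterthwaite df ≈ 16.98
p-value = P(T ≥ 1.189) ≈ 0.1254
Since p ≈ 0.1254 > α = 0.025, fail to reject H0; the evidence is not statistically significant.

1.189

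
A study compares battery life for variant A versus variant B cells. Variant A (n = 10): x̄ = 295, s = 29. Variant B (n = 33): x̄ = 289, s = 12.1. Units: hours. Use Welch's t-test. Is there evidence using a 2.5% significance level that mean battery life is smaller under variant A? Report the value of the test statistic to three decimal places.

Let group 1 = variant A, group 2 = variant B. H0: μ_1 = μ_2; H1: μ_1 < μ_2 (Welch's two-sample t-test, left-tailed).
t = (x̄_1 − x̄_2)/√(s_1²/n_1 + s_2²/n_2) = (295 − 289)/√(29²/10 + 12.1²/33) = 0.638
Welch–Satterthwaite df ≈ 9.97
p-value = P(T ≤ 0.638) ≈ 0.731
Since p ≈ 0.731 > α = 0.025, fail to reject H0; the data do not provide sufficient evidence against H0.

0.638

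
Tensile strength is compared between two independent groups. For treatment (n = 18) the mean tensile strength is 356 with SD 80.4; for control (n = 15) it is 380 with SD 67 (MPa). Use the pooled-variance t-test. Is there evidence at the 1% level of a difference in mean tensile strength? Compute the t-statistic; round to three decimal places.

-0.920

Let group 1 = treatment, group 2 = control. H0: μ_1 = μ_2; H1: μ_1 ≠ μ_2 (two-sample pooled-variance t-test, two-sided).
s_p² = [(18−1)·80.4² + (15−1)·67²]/(18+15−2) = 5572.15
t = (356 − 380)/√[5572.15·(1/18 + 1/15)] = -0.920
df = n₁ + n₂ − 2 = 31
Two-sided p-value ≈ 0.365
Since p ≈ 0.365 > α = 0.01, fail to reject H0; the data do not provide sufficient evidence against H0.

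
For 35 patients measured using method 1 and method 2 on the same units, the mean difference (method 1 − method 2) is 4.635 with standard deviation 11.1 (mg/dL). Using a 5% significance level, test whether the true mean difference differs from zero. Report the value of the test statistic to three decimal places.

2.470

H0: μ_d = 0; H1: μ_d ≠ 0 (paired t-test on the differences, two-sided).
t = d̄/(s_d/√n) = 4.635/(11.1/√35) = 2.470
df = n − 1 = 34
Two-sided p-value ≈ 0.019
Since p ≈ 0.019 < α = 0.05, reject H0; the evidence is statistically significant.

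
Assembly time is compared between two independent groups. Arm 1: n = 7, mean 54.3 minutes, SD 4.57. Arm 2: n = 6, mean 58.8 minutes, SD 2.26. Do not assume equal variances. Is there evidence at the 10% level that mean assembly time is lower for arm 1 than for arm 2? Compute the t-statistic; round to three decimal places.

-2.298

Let group 1 = arm 1, group 2 = arm 2. H0: μ_1 = μ_2; H1: μ_1 < μ_2 (Welch's two-sample t-test, left-tailed).
t = (x̄_1 − x̄_2)/√(s_1²/n_1 + s_2²/n_2) = (54.3 − 58.8)/√(4.57²/7 + 2.26²/6) = -2.298
Welch–Satterthwaite df ≈ 9.03
p-value = P(T ≤ -2.298) ≈ 0.024
Since p ≈ 0.024 < α = 0.1, reject H0; the evidence is statistically significant.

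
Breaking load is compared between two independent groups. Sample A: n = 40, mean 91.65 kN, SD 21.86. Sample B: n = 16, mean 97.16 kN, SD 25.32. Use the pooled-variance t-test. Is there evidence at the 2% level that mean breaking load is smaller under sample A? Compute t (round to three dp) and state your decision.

t = -0.814; fail to reject H0

Let group 1 = sample A, group 2 = sample B. H0: μ_1 = μ_2; H1: μ_1 < μ_2 (two-sample pooled-variance t-test, left-tailed).
s_p² = [(40−1)·21.86² + (16−1)·25.32²]/(40+16−2) = 523.205
t = (91.65 − 97.16)/√[523.205·(1/40 + 1/16)] = -0.814
df = n₁ + n₂ − 2 = 54
p-value = P(T ≤ -0.814) ≈ 0.210
Since p ≈ 0.210 > α = 0.02, fail to reject H0; the data do not provide sufficient evidence against H0.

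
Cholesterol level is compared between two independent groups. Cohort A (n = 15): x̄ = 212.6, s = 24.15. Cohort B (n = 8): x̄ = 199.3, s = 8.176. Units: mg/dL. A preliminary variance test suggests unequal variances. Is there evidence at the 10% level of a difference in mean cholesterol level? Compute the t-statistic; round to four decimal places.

1.9351

Let group 1 = cohort A, group 2 = cohort B. H0: μ_1 = μ_2; H1: μ_1 ≠ μ_2 (Welch's two-sample t-test, two-sided).
t = (x̄_1 − x̄_2)/√(s_1²/n_1 + s_2²/n_2) = (212.6 − 199.3)/√(24.15²/15 + 8.176²/8) = 1.9351
Welch–Satterthwaite df ≈ 18.92
Two-sided p-value ≈ 0.068
Since p ≈ 0.068 < α = 0.1, reject H0; the evidence is statistically significant.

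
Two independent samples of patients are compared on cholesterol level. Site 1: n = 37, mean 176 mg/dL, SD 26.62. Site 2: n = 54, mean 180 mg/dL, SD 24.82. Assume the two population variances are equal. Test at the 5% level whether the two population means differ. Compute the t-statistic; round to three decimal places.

Let group 1 = site 1, group 2 = site 2. H0: μ_1 = μ_2; H1: μ_1 ≠ μ_2 (two-sample pooled-variance t-test, two-sided).
s_p² = [(37−1)·26.62² + (54−1)·24.82²]/(37+54−2) = 653.485
t = (176 − 180)/√[653.485·(1/37 + 1/54)] = -0.733
df = n₁ + n₂ − 2 = 89
Two-sided p-value ≈ 0.465
Since p ≈ 0.465 > α = 0.05, fail to reject H0; the evidence is not statistically significant.

-0.733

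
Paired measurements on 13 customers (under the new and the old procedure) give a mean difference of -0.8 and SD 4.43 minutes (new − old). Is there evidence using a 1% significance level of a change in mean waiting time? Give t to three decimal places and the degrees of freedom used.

H0: μ_d = 0; H1: μ_d ≠ 0 (paired t-test on the differences, two-sided).
t = d̄/(s_d/√n) = -0.8/(4.43/√13) = -0.651
df = n − 1 = 12
Two-sided p-value ≈ 0.5272
Since p ≈ 0.5272 > α = 0.01, fail to reject H0; the data do not provide sufficient evidence against H0.

t = -0.651, df = 12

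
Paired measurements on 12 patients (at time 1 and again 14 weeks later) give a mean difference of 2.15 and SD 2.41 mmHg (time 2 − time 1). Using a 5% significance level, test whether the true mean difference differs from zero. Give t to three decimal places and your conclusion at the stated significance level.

t = 3.090; reject H0

H0: μ_d = 0; H1: μ_d ≠ 0 (paired t-test on the differences, two-sided).
t = d̄/(s_d/√n) = 2.15/(2.41/√12) = 3.090
df = n − 1 = 11
Two-sided p-value ≈ 0.0103
Since p ≈ 0.0103 < α = 0.05, reject H0; the data support H1.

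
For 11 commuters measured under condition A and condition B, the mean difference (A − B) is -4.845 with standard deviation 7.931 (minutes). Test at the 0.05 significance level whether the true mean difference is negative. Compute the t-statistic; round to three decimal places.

-2.026

H0: μ_d = 0; H1: μ_d < 0 (paired t-test on the differences, left-tailed).
t = d̄/(s_d/√n) = -4.845/(7.931/√11) = -2.026
df = n − 1 = 10
p-value = P(T ≤ -2.026) ≈ 0.0351
Since p ≈ 0.0351 < α = 0.05, reject H0; the evidence is statistically significant.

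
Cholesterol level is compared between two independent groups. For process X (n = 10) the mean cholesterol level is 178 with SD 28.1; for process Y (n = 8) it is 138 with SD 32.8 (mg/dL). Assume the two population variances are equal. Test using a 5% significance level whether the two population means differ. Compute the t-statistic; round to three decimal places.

Let group 1 = process X, group 2 = process Y. H0: μ_1 = μ_2; H1: μ_1 ≠ μ_2 (two-sample pooled-variance t-test, two-sided).
s_p² = [(10−1)·28.1² + (8−1)·32.8²]/(10+8−2) = 914.836
t = (178 − 138)/√[914.836·(1/10 + 1/8)] = 2.788
df = n₁ + n₂ − 2 = 16
Two-sided p-value ≈ 0.013
Since p ≈ 0.013 < α = 0.05, reject H0; the evidence is statistically significant.

2.788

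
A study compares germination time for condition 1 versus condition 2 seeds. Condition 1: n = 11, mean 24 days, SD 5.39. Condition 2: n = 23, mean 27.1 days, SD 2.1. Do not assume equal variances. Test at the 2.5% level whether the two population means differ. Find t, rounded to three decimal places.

-1.842

Let group 1 = condition 1, group 2 = condition 2. H0: μ_1 = μ_2; H1: μ_1 ≠ μ_2 (Welch's two-sample t-test, two-sided).
t = (x̄_1 − x̄_2)/√(s_1²/n_1 + s_2²/n_2) = (24 − 27.1)/√(5.39²/11 + 2.1²/23) = -1.842
Welch–Satterthwaite df ≈ 11.48
Two-sided p-value ≈ 0.0915
Since p ≈ 0.0915 > α = 0.025, fail to reject H0; the evidence is not statistically significant.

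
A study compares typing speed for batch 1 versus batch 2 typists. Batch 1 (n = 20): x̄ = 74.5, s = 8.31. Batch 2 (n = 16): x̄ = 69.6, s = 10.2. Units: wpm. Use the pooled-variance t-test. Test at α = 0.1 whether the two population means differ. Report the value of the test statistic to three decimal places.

Let group 1 = batch 1, group 2 = batch 2. H0: μ_1 = μ_2; H1: μ_1 ≠ μ_2 (two-sample pooled-variance t-test, two-sided).
s_p² = [(20−1)·8.31² + (16−1)·10.2²]/(20+16−2) = 84.4902
t = (74.5 − 69.6)/√[84.4902·(1/20 + 1/16)] = 1.589
df = n₁ + n₂ − 2 = 34
Two-sided p-value ≈ 0.121
Since p ≈ 0.121 > α = 0.1, fail to reject H0; the data do not provide sufficient evidence against H0.

1.589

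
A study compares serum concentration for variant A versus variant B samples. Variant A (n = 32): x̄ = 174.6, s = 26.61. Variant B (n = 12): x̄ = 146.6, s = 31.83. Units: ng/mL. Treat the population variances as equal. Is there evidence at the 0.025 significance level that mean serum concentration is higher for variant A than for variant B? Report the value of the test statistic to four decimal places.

Let group 1 = variant A, group 2 = variant B. H0: μ_1 = μ_2; H1: μ_1 > μ_2 (two-sample pooled-variance t-test, right-tailed).
s_p² = [(32−1)·26.61² + (12−1)·31.83²]/(32+12−2) = 787.988
t = (174.6 − 146.6)/√[787.988·(1/32 + 1/12)] = 2.9467
df = n₁ + n₂ − 2 = 42
p-value = P(T ≥ 2.9467) ≈ 0.0026
Since p ≈ 0.0026 < α = 0.025, reject H0; the evidence is statistically significant.

2.9467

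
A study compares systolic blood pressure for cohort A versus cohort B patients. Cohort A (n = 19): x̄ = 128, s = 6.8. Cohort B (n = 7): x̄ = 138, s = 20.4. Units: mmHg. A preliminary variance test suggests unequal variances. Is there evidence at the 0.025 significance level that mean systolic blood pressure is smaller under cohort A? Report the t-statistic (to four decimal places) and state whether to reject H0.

Let group 1 = cohort A, group 2 = cohort B. H0: μ_1 = μ_2; H1: μ_1 < μ_2 (Welch's two-sample t-test, left-tailed).
t = (x̄_1 − x̄_2)/√(s_1²/n_1 + s_2²/n_2) = (128 − 138)/√(6.8²/19 + 20.4²/7) = -1.2712
Welch–Satterthwaite df ≈ 6.50
p-value = P(T ≤ -1.2712) ≈ 0.124
Since p ≈ 0.124 > α = 0.025, fail to reject H0; the data do not provide sufficient evidence against H0.

t = -1.2712; fail to reject H0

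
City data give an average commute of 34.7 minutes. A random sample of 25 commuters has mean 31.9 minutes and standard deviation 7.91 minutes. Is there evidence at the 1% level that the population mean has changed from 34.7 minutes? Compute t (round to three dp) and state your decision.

H0: μ = 34.7; H1: μ ≠ 34.7 (one-sample t-test, two-sided).
t = (x̄ − μ₀)/(s/√n) = (31.9 − 34.7)/(7.91/√25) = -1.770
df = n − 1 = 24
Two-sided p-value ≈ 0.0894
Since p ≈ 0.0894 > α = 0.01, fail to reject H0; the data do not provide sufficient evidence against H0.

t = -1.770; fail to reject H0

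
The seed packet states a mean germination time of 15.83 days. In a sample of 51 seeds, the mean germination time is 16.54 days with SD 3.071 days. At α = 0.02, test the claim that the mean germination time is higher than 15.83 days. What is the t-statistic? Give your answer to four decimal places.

H0: μ = 15.83; H1: μ > 15.83 (one-sample t-test, right-tailed).
t = (x̄ − μ₀)/(s/√n) = (16.54 − 15.83)/(3.071/√51) = 1.6511
df = n − 1 = 50
p-value = P(T ≥ 1.6511) ≈ 0.052
Since p ≈ 0.052 > α = 0.02, fail to reject H0; the evidence is not statistically significant.

1.6511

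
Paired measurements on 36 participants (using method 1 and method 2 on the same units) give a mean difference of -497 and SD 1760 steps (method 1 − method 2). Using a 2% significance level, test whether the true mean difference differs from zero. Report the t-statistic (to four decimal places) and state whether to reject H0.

H0: μ_d = 0; H1: μ_d ≠ 0 (paired t-test on the differences, two-sided).
t = d̄/(s_d/√n) = -497/(1760/√36) = -1.6943
df = n − 1 = 35
Two-sided p-value ≈ 0.0991
Since p ≈ 0.0991 > α = 0.02, fail to reject H0; the data do not provide sufficient evidence against H0.

t = -1.6943; fail to reject H0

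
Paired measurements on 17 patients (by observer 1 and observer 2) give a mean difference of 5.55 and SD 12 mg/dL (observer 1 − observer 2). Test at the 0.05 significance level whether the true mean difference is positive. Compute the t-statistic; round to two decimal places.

H0: μ_d = 0; H1: μ_d > 0 (paired t-test on the differences, right-tailed).
t = d̄/(s_d/√n) = 5.55/(12/√17) = 1.91
df = n − 1 = 16
p-value = P(T ≥ 1.91) ≈ 0.0373
Since p ≈ 0.0373 < α = 0.05, reject H0; the evidence is statistically significant.

1.91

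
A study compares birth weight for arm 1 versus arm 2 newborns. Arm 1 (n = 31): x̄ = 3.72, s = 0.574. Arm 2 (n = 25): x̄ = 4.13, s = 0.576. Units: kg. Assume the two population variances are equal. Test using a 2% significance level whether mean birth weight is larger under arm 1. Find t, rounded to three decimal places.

-2.653

Let group 1 = arm 1, group 2 = arm 2. H0: μ_1 = μ_2; H1: μ_1 > μ_2 (two-sample pooled-variance t-test, right-tailed).
s_p² = [(31−1)·0.574² + (25−1)·0.576²]/(31+25−2) = 0.330498
t = (3.72 − 4.13)/√[0.330498·(1/31 + 1/25)] = -2.653
df = n₁ + n₂ − 2 = 54
p-value = P(T ≥ -2.653) ≈ 0.995
Since p ≈ 0.995 > α = 0.02, fail to reject H0; the data do not provide sufficient evidence against H0.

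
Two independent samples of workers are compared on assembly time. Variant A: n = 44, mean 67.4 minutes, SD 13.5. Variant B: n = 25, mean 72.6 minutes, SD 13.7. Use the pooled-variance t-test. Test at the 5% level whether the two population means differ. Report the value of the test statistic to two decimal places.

-1.53

Let group 1 = variant A, group 2 = variant B. H0: μ_1 = μ_2; H1: μ_1 ≠ μ_2 (two-sample pooled-variance t-test, two-sided).
s_p² = [(44−1)·13.5² + (25−1)·13.7²]/(44+25−2) = 184.199
t = (67.4 − 72.6)/√[184.199·(1/44 + 1/25)] = -1.53
df = n₁ + n₂ − 2 = 67
Two-sided p-value ≈ 0.1308
Since p ≈ 0.1308 > α = 0.05, fail to reject H0; the evidence is not statistically significant.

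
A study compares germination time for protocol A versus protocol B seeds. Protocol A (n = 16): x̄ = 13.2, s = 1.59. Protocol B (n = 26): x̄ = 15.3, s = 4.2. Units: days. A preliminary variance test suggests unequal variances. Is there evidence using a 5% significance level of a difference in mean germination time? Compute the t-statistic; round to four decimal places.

Let group 1 = protocol A, group 2 = protocol B. H0: μ_1 = μ_2; H1: μ_1 ≠ μ_2 (Welch's two-sample t-test, two-sided).
t = (x̄_1 − x̄_2)/√(s_1²/n_1 + s_2²/n_2) = (13.2 − 15.3)/√(1.59²/16 + 4.2²/26) = -2.2961
Welch–Satterthwaite df ≈ 34.85
Two-sided p-value ≈ 0.028
Since p ≈ 0.028 < α = 0.05, reject H0; the data support H1.

-2.2961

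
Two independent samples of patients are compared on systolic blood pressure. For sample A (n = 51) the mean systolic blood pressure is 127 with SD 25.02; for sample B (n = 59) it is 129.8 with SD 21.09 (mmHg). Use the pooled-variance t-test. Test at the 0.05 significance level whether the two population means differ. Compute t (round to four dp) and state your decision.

t = -0.6369; fail to reject H0

Let group 1 = sample A, group 2 = sample B. H0: μ_1 = μ_2; H1: μ_1 ≠ μ_2 (two-sample pooled-variance t-test, two-sided).
s_p² = [(51−1)·25.02² + (59−1)·21.09²]/(51+59−2) = 528.683
t = (127 − 129.8)/√[528.683·(1/51 + 1/59)] = -0.6369
df = n₁ + n₂ − 2 = 108
Two-sided p-value ≈ 0.5255
Since p ≈ 0.5255 > α = 0.05, fail to reject H0; the evidence is not statistically significant.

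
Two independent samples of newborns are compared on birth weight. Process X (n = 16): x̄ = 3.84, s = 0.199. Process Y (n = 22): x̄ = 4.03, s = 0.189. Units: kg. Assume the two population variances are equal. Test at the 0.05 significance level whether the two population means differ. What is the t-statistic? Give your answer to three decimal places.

Let group 1 = process X, group 2 = process Y. H0: μ_1 = μ_2; H1: μ_1 ≠ μ_2 (two-sample pooled-variance t-test, two-sided).
s_p² = [(16−1)·0.199² + (22−1)·0.189²]/(16+22−2) = 0.0373377
t = (3.84 − 4.03)/√[0.0373377·(1/16 + 1/22)] = -2.993
df = n₁ + n₂ − 2 = 36
Two-sided p-value ≈ 0.005
Since p ≈ 0.005 < α = 0.05, reject H0; the evidence is statistically significant.

-2.993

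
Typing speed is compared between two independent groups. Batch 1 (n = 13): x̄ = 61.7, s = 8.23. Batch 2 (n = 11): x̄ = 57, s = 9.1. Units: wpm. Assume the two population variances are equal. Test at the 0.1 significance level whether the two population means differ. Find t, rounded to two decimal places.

1.33

Let group 1 = batch 1, group 2 = batch 2. H0: μ_1 = μ_2; H1: μ_1 ≠ μ_2 (two-sample pooled-variance t-test, two-sided).
s_p² = [(13−1)·8.23² + (11−1)·9.1²]/(13+11−2) = 74.5861
t = (61.7 − 57)/√[74.5861·(1/13 + 1/11)] = 1.33
df = n₁ + n₂ − 2 = 22
Two-sided p-value ≈ 0.1977
Since p ≈ 0.1977 > α = 0.1, fail to reject H0; the data do not provide sufficient evidence against H0.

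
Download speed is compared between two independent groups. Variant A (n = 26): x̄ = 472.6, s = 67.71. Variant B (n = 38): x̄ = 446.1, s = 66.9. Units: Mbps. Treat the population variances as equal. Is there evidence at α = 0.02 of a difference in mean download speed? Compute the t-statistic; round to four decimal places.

Let group 1 = variant A, group 2 = variant B. H0: μ_1 = μ_2; H1: μ_1 ≠ μ_2 (two-sample pooled-variance t-test, two-sided).
s_p² = [(26−1)·67.71² + (38−1)·66.9²]/(26+38−2) = 4519.58
t = (472.6 − 446.1)/√[4519.58·(1/26 + 1/38)] = 1.5488
df = n₁ + n₂ − 2 = 62
Two-sided p-value ≈ 0.127
Since p ≈ 0.127 > α = 0.02, fail to reject H0; the data do not provide sufficient evidence against H0.

1.5488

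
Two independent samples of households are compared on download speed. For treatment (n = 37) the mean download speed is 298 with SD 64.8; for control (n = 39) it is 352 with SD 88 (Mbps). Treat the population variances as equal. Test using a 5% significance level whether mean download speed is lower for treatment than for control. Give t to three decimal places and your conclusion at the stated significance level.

t = -3.033; reject H0

Let group 1 = treatment, group 2 = control. H0: μ_1 = μ_2; H1: μ_1 < μ_2 (two-sample pooled-variance t-test, left-tailed).
s_p² = [(37−1)·64.8² + (39−1)·88²]/(37+39−2) = 6019.42
t = (298 − 352)/√[6019.42·(1/37 + 1/39)] = -3.033
df = n₁ + n₂ − 2 = 74
p-value = P(T ≤ -3.033) ≈ 0.0017
Since p ≈ 0.0017 < α = 0.05, reject H0; the data support H1.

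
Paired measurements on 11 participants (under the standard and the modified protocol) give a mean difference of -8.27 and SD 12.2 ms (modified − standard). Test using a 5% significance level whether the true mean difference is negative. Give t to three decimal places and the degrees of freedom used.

t = -2.248, df = 10

H0: μ_d = 0; H1: μ_d < 0 (paired t-test on the differences, left-tailed).
t = d̄/(s_d/√n) = -8.27/(12.2/√11) = -2.248
df = n − 1 = 10
p-value = P(T ≤ -2.248) ≈ 0.0242
Since p ≈ 0.0242 < α = 0.05, reject H0; the evidence is statistically significant.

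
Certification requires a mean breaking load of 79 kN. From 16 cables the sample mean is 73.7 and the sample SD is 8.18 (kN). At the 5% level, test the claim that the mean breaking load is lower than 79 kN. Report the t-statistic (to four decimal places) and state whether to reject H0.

t = -2.5917; reject H0

H0: μ = 79; H1: μ < 79 (one-sample t-test, left-tailed).
t = (x̄ − μ₀)/(s/√n) = (73.7 − 79)/(8.18/√16) = -2.5917
df = n − 1 = 15
p-value = P(T ≤ -2.5917) ≈ 0.010
Since p ≈ 0.010 < α = 0.05, reject H0; the evidence is statistically significant.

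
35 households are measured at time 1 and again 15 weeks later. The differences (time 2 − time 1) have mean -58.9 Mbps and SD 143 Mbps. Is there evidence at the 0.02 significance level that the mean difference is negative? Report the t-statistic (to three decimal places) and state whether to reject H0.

t = -2.437; reject H0

H0: μ_d = 0; H1: μ_d < 0 (paired t-test on the differences, left-tailed).
t = d̄/(s_d/√n) = -58.9/(143/√35) = -2.437
df = n − 1 = 34
p-value = P(T ≤ -2.437) ≈ 0.010
Since p ≈ 0.010 < α = 0.02, reject H0; the evidence is statistically significant.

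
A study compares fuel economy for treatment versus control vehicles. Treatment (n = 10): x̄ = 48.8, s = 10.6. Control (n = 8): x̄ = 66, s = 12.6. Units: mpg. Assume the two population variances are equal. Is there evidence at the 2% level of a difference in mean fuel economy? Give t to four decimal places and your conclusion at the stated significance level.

t = -3.1482; reject H0

Let group 1 = treatment, group 2 = control. H0: μ_1 = μ_2; H1: μ_1 ≠ μ_2 (two-sample pooled-variance t-test, two-sided).
s_p² = [(10−1)·10.6² + (8−1)·12.6²]/(10+8−2) = 132.66
t = (48.8 − 66)/√[132.66·(1/10 + 1/8)] = -3.1482
df = n₁ + n₂ − 2 = 16
Two-sided p-value ≈ 0.006
Since p ≈ 0.006 < α = 0.02, reject H0; the data support H1.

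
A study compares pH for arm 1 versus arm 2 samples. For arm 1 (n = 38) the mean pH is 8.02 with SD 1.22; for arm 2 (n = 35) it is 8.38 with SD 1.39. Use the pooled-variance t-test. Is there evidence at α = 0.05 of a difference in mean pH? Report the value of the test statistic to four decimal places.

-1.1782

Let group 1 = arm 1, group 2 = arm 2. H0: μ_1 = μ_2; H1: μ_1 ≠ μ_2 (two-sample pooled-variance t-test, two-sided).
s_p² = [(38−1)·1.22² + (35−1)·1.39²]/(38+35−2) = 1.70088
t = (8.02 − 8.38)/√[1.70088·(1/38 + 1/35)] = -1.1782
df = n₁ + n₂ − 2 = 71
Two-sided p-value ≈ 0.243
Since p ≈ 0.243 > α = 0.05, fail to reject H0; the data do not provide sufficient evidence against H0.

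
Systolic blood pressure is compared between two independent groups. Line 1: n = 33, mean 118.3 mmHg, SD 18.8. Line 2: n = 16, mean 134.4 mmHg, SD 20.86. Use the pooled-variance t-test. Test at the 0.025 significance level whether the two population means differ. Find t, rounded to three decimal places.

Let group 1 = line 1, group 2 = line 2. H0: μ_1 = μ_2; H1: μ_1 ≠ μ_2 (two-sample pooled-variance t-test, two-sided).
s_p² = [(33−1)·18.8² + (16−1)·20.86²]/(33+16−2) = 379.514
t = (118.3 − 134.4)/√[379.514·(1/33 + 1/16)] = -2.713
df = n₁ + n₂ − 2 = 47
Two-sided p-value ≈ 0.009
Since p ≈ 0.009 < α = 0.025, reject H0; the evidence is statistically significant.

-2.713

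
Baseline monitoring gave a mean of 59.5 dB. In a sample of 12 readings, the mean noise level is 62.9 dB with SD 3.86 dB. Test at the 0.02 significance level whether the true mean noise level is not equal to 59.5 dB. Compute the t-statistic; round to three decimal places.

H0: μ = 59.5; H1: μ ≠ 59.5 (one-sample t-test, two-sided).
t = (x̄ − μ₀)/(s/√n) = (62.9 − 59.5)/(3.86/√12) = 3.051
df = n − 1 = 11
Two-sided p-value ≈ 0.0110
Since p ≈ 0.0110 < α = 0.02, reject H0; the evidence is statistically significant.

3.051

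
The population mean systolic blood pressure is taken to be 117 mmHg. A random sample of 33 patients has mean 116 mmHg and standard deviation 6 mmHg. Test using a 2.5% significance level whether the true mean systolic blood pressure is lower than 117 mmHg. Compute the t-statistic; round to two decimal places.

H0: μ = 117; H1: μ < 117 (one-sample t-test, left-tailed).
t = (x̄ − μ₀)/(s/√n) = (116 − 117)/(6/√33) = -0.96
df = n − 1 = 32
p-value = P(T ≤ -0.96) ≈ 0.1728
Since p ≈ 0.1728 > α = 0.025, fail to reject H0; the evidence is not statistically significant.

-0.96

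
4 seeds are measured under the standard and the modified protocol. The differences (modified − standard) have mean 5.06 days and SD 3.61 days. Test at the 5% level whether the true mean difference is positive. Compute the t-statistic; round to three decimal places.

H0: μ_d = 0; H1: μ_d > 0 (paired t-test on the differences, right-tailed).
t = d̄/(s_d/√n) = 5.06/(3.61/√4) = 2.803
df = n − 1 = 3
p-value = P(T ≥ 2.803) ≈ 0.034
Since p ≈ 0.034 < α = 0.05, reject H0; the data support H1.

2.803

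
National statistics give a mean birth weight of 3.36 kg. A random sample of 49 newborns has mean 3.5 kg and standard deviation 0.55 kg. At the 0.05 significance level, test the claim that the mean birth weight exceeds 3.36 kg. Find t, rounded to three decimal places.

H0: μ = 3.36; H1: μ > 3.36 (one-sample t-test, right-tailed).
t = (x̄ − μ₀)/(s/√n) = (3.5 − 3.36)/(0.55/√49) = 1.782
df = n − 1 = 48
p-value = P(T ≥ 1.782) ≈ 0.0406
Since p ≈ 0.0406 < α = 0.05, reject H0; the data support H1.

1.782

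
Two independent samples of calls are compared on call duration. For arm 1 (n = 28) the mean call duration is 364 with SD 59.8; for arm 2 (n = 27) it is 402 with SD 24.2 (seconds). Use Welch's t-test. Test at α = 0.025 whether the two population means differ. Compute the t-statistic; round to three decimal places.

-3.109

Let group 1 = arm 1, group 2 = arm 2. H0: μ_1 = μ_2; H1: μ_1 ≠ μ_2 (Welch's two-sample t-test, two-sided).
t = (x̄_1 − x̄_2)/√(s_1²/n_1 + s_2²/n_2) = (364 − 402)/√(59.8²/28 + 24.2²/27) = -3.109
Welch–Satterthwaite df ≈ 35.88
Two-sided p-value ≈ 0.004
Since p ≈ 0.004 < α = 0.025, reject H0; the data support H1.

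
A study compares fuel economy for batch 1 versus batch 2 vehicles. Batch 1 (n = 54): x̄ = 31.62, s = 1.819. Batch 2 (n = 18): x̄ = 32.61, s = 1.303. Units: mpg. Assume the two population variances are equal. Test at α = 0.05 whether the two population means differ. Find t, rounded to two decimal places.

-2.13

Let group 1 = batch 1, group 2 = batch 2. H0: μ_1 = μ_2; H1: μ_1 ≠ μ_2 (two-sample pooled-variance t-test, two-sided).
s_p² = [(54−1)·1.819² + (18−1)·1.303²]/(54+18−2) = 2.91753
t = (31.62 − 32.61)/√[2.91753·(1/54 + 1/18)] = -2.13
df = n₁ + n₂ − 2 = 70
Two-sided p-value ≈ 0.0367
Since p ≈ 0.0367 < α = 0.05, reject H0; the evidence is statistically significant.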